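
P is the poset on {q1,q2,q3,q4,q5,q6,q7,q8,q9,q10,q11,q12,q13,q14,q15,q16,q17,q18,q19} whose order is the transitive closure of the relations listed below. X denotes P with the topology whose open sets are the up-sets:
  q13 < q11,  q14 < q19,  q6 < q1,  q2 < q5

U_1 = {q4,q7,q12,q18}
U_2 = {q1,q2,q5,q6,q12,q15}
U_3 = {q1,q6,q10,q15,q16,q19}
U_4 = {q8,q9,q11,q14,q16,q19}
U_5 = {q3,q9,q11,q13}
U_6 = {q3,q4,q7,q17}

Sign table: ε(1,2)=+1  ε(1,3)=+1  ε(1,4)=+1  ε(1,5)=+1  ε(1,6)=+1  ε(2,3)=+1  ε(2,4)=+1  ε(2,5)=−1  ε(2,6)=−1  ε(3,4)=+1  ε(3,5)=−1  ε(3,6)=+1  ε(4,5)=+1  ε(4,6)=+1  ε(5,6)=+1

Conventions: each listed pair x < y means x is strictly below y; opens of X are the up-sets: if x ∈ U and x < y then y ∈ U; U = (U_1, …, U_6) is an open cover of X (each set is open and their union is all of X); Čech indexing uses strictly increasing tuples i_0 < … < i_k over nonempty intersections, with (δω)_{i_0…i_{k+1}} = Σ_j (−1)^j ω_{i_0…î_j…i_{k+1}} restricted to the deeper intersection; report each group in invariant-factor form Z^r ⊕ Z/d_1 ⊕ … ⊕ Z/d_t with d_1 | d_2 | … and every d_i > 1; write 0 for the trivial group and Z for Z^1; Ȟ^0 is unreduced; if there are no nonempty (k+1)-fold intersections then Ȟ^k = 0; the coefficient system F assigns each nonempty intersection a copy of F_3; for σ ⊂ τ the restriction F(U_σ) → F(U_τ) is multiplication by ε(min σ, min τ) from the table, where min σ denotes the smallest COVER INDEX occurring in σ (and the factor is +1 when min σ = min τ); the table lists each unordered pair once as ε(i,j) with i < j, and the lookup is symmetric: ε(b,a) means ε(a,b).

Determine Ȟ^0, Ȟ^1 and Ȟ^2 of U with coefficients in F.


nerve simplices:
  U12={q12} U16={q4,q7} U23={q1,q6,q15} U34={q16,q19} U45={q9,q11} U56={q3}
C dims 6,6; δ0: rk_F3 5
degree 0: 6−5−0 = 1 → Ȟ^0 ≅ Z/3
degree 1: 6−0−5 = 1 → Ȟ^1 ≅ Z/3
degree 2: 0−0−0 = 0 → Ȟ^2 ≅ 0

Ȟ^0 ≅ Z/3,  Ȟ^1 ≅ Z/3,  Ȟ^2 ≅ 0


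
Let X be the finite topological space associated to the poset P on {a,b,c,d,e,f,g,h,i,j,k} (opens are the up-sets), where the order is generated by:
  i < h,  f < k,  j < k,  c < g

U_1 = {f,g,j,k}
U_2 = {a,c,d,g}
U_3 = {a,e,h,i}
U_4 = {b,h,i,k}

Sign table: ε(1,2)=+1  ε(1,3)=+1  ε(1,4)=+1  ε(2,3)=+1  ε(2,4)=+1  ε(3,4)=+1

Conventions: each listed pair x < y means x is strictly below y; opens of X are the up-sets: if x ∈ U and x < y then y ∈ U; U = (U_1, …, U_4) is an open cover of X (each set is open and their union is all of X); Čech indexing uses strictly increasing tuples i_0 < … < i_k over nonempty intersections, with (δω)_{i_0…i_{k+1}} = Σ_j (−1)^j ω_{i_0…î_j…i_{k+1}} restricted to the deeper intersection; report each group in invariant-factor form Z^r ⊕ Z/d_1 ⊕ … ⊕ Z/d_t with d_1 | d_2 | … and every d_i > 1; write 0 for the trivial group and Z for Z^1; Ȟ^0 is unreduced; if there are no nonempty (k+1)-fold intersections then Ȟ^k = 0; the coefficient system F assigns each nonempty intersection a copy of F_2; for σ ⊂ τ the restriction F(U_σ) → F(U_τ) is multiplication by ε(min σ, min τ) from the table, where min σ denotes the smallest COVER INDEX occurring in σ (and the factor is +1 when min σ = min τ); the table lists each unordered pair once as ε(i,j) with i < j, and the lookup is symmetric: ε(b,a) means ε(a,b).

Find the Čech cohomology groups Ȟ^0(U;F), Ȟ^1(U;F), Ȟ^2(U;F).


nerve simplices:
  U12={g} U14={k} U23={a} U34={h,i}
C dims 4,4; δ0: rk_F2 3
degree 0: 4−3−0 = 1 → Ȟ^0 ≅ Z/2
degree 1: 4−0−3 = 1 → Ȟ^1 ≅ Z/2
degree 2: 0−0−0 = 0 → Ȟ^2 ≅ 0

Ȟ^0 = Z/2,  Ȟ^1 = Z/2,  Ȟ^2 = 0


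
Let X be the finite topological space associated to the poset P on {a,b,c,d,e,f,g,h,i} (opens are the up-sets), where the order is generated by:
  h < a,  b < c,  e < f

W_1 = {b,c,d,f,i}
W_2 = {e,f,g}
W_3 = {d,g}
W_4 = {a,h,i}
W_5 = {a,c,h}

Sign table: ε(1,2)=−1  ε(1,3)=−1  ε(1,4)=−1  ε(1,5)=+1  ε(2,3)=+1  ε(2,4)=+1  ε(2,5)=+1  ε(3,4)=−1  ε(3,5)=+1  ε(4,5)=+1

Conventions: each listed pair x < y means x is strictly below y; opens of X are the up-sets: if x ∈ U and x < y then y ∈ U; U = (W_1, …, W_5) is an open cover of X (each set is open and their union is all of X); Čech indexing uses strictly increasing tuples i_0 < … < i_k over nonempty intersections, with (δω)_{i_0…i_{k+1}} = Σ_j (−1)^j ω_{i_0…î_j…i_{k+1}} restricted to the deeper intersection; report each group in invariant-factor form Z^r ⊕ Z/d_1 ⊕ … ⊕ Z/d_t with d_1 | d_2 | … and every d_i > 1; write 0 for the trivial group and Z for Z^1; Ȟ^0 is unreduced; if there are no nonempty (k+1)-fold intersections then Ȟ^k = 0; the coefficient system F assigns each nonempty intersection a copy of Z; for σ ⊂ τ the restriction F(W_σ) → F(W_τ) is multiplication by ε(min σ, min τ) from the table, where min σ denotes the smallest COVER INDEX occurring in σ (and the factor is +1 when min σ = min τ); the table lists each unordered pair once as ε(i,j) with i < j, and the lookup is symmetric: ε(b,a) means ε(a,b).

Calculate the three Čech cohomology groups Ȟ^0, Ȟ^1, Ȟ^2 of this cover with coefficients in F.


nerve simplices:
  W12={f} W13={d} W14={i} W15={c} W23={g} W45={a,h}
C dims 5,6; δ0: rk 5, SNF 1^4·2
degree 0: 5−5−0 = 0 → Ȟ^0 ≅ 0
degree 1: 6−0−5 = 1 plus torsion [2] → Ȟ^1 ≅ Z ⊕ Z/2
degree 2: 0−0−0 = 0 → Ȟ^2 ≅ 0

Ȟ^0(U;F) ≅ 0, Ȟ^1(U;F) ≅ Z ⊕ Z/2, Ȟ^2(U;F) ≅ 0


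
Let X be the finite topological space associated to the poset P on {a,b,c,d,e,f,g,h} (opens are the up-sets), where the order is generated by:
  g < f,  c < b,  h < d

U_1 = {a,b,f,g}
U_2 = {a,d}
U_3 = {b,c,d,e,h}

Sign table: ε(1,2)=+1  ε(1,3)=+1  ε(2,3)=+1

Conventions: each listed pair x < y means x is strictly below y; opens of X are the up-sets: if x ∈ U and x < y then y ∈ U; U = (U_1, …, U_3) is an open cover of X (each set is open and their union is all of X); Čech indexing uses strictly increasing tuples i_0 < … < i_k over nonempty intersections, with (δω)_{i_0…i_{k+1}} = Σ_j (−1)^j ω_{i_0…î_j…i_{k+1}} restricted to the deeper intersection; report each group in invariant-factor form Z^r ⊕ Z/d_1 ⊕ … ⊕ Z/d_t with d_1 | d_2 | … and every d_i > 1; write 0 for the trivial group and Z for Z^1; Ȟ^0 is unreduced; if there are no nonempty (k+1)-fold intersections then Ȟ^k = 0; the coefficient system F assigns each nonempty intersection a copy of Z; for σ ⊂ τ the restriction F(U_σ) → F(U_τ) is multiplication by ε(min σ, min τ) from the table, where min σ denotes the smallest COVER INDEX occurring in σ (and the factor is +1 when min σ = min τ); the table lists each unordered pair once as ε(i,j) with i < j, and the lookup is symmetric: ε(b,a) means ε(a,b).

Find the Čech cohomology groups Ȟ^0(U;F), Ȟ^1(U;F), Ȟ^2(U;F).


Ȟ^0(U;F) ≅ Z; Ȟ^1(U;F) ≅ Z; Ȟ^2(U;F) ≅ 0

cover nerve:
  U12={a} U13={b} U23={d}
C dims 3,3; δ0: rk 2, SNF 1^2
Ȟ^0: (3−2)−0=1 ⇒ Z
Ȟ^1: (3−0)−2=1 ⇒ Z
Ȟ^2: (0−0)−0=0 ⇒ 0


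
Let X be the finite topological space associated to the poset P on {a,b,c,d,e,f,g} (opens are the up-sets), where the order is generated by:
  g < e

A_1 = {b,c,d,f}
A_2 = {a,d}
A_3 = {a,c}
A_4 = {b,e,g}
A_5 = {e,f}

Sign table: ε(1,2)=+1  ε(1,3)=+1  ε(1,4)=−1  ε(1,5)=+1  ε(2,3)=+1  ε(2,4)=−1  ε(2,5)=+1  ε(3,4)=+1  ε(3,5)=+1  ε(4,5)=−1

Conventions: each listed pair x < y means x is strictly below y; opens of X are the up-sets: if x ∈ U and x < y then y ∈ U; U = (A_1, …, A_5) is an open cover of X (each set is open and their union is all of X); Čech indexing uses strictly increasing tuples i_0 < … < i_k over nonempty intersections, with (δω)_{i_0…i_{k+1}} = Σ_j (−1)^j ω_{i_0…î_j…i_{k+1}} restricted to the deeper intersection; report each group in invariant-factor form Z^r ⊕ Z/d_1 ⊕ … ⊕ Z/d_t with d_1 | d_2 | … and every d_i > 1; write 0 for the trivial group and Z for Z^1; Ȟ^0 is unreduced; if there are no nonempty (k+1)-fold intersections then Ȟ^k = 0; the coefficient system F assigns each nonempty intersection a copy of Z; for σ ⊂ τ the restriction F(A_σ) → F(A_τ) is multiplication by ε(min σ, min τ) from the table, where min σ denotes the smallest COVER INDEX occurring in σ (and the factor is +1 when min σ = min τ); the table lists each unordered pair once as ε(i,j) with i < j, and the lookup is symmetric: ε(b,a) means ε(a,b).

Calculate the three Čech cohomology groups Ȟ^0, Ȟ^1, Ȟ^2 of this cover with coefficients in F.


Ȟ^0 ≅ Z, Ȟ^1 ≅ Z^2 and Ȟ^2 ≅ 0

cover nerve:
  A12={d} A13={c} A14={b} A15={f} A23={a} A45={e}
C dims 5,6; δ0: rk 4, SNF 1^4
Ȟ^0: (5−4)−0=1 ⇒ Z
Ȟ^1: (6−0)−4=2 ⇒ Z^2
Ȟ^2: (0−0)−0=0 ⇒ 0


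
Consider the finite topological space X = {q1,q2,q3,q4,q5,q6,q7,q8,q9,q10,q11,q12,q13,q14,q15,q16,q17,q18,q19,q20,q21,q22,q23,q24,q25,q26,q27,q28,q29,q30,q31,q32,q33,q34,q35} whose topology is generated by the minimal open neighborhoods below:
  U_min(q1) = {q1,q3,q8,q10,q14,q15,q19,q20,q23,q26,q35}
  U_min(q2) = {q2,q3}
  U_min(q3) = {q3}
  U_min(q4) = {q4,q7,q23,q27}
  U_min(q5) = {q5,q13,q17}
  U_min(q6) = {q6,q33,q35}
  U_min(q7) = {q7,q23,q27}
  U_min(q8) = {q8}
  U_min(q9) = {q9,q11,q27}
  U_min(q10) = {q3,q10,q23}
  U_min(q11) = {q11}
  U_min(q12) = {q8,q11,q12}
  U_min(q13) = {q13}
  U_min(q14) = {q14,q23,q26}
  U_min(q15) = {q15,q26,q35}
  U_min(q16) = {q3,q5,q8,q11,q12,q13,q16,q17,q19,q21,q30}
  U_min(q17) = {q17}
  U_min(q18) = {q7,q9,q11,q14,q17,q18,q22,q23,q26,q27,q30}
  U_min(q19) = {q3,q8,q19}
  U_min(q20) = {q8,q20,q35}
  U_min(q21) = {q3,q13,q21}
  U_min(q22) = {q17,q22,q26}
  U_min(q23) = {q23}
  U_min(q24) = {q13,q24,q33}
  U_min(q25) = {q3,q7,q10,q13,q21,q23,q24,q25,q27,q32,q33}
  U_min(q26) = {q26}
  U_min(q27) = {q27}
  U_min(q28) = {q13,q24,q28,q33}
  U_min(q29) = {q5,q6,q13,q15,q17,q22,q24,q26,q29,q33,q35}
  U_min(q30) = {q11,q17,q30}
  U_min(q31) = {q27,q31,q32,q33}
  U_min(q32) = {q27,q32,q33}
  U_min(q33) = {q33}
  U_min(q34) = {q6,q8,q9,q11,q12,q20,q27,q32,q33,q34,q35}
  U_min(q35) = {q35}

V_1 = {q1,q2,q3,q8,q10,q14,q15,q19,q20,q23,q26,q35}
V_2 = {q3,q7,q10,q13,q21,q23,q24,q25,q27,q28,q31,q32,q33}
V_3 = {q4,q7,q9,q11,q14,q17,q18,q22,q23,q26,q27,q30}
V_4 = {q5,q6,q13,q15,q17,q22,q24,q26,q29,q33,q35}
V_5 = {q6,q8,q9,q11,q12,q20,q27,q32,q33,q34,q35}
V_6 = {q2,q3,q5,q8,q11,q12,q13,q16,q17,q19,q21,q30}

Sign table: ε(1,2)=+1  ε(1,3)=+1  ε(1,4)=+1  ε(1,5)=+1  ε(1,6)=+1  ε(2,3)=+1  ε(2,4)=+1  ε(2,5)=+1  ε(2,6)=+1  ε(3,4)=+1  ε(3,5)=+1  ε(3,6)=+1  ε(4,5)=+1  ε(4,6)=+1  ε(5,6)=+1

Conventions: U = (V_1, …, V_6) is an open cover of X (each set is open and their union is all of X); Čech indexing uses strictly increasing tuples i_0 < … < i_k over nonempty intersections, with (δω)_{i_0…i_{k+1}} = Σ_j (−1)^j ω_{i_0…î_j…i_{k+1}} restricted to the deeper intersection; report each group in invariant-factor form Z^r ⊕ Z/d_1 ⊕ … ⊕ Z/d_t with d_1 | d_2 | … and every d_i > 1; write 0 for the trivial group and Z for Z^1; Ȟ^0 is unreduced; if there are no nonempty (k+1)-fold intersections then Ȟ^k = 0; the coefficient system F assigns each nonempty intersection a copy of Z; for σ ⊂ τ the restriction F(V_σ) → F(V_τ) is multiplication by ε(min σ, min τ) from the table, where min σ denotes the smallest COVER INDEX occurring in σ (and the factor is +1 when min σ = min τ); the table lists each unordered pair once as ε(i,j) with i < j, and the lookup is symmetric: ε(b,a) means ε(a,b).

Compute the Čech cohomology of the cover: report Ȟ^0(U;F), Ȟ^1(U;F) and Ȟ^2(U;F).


Ȟ^0 ≅ Z,  Ȟ^1 ≅ 0,  Ȟ^2 ≅ Z/2

nerve of the cover:
  V12={q3,q10,q23} V13={q14,q23,q26} V14={q15,q26,q35} V15={q8,q20,q35} V16={q2,q3,q8,q19} V23={q7,q23,q27} V24={q13,q24,q33} V25={q27,q32,q33} V26={q3,q13,q21} V34={q17,q22,q26} V35={q9,q11,q27} V36={q11,q17,q30} V45={q6,q33,q35} V46={q5,q13,q17} V56={q8,q11,q12}
  V123={q23} V126={q3} V134={q26} V145={q35} V156={q8} V235={q27} V245={q33} V246={q13} V346={q17} V356={q11}
C dims 6,15,10; δ0: rk 5, SNF 1^5; δ1: rk 10, SNF 1^9·2
Ȟ^0 = (6 − 5) − 0 = 1, so Ȟ^0 ≅ Z
Ȟ^1 = (15 − 10) − 5 = 0, so Ȟ^1 ≅ 0
Ȟ^2 = (10 − 0) − 10 = 0 plus torsion [2], so Ȟ^2 ≅ Z/2


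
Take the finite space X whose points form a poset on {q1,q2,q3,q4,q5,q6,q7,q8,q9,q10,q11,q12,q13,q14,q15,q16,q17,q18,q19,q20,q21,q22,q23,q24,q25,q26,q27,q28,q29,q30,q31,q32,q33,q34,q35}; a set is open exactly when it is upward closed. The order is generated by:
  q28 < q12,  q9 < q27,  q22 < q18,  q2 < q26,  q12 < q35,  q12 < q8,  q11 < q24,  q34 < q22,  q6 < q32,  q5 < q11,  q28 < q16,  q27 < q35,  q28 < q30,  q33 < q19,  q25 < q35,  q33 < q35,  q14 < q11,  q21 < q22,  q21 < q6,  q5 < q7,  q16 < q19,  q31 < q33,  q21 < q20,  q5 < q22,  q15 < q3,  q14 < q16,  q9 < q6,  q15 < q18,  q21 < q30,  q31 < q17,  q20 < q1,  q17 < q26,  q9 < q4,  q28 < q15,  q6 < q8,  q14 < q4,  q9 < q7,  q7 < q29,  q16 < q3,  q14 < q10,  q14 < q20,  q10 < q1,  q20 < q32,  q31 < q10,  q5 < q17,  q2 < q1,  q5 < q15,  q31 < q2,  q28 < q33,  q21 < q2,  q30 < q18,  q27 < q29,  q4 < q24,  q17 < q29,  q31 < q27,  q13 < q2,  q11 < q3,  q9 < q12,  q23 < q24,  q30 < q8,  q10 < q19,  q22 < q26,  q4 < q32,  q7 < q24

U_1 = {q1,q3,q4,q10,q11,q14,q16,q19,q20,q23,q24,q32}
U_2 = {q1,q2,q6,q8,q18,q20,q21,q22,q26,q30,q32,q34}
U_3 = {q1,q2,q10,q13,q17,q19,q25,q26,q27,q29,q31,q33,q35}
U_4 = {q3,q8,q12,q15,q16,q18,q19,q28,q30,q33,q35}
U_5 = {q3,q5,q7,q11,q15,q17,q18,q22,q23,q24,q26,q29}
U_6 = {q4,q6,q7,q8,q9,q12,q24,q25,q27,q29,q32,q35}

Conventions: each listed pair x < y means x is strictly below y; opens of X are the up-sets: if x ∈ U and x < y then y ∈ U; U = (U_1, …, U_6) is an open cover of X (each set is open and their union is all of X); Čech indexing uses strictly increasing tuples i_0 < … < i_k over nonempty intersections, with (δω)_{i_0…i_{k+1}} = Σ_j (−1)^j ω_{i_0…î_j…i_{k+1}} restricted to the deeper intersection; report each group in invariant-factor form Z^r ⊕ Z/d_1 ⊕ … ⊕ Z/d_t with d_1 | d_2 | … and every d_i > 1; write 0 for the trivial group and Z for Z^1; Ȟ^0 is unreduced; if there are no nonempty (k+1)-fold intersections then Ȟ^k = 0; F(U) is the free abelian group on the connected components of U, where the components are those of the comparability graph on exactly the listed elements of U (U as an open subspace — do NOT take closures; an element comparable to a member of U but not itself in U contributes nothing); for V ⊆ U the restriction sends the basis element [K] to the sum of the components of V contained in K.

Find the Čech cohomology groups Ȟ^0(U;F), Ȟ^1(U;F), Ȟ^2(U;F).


cover nerve:
  U12={q1,q20,q32} U13={q1,q10,q19} U14={q3,q16,q19} U15={q3,q11,q23,q24} U16={q4,q24,q32} U23={q1,q2,q26} U24={q8,q18,q30} U25={q18,q22,q26} U26={q6,q8,q32} U34={q19,q33,q35} U35={q17,q26,q29} U36={q25,q27,q29,q35} U45={q3,q15,q18} U46={q8,q12,q35} U56={q7,q24,q29}
  U123={q1} U126={q32} U134={q19} U145={q3} U156={q24} U235={q26} U245={q18} U246={q8} U346={q35} U356={q29}
components per intersection:
  U1: {q1,q3,q4,q10,q11,q14,q16,q19,q20,q23,q24,q32}
  U2: {q1,q2,q6,q8,q18,q20,q21,q22,q26,q30,q32,q34}
  U3: {q1,q2,q10,q13,q17,q19,q25,q26,q27,q29,q31,q33,q35}
  U4: {q3,q8,q12,q15,q16,q18,q19,q28,q30,q33,q35}
  U5: {q3,q5,q7,q11,q15,q17,q18,q22,q23,q24,q26,q29}
  U6: {q4,q6,q7,q8,q9,q12,q24,q25,q27,q29,q32,q35}
  U12: {q1,q20,q32}
  U13: {q1,q10,q19}
  U14: {q3,q16,q19}
  U15: {q3,q11,q23,q24}
  U16: {q4,q24,q32}
  U23: {q1,q2,q26}
  U24: {q8,q18,q30}
  U25: {q18,q22,q26}
  U26: {q6,q8,q32}
  U34: {q19,q33,q35}
  U35: {q17,q26,q29}
  U36: {q25,q27,q29,q35}
  U45: {q3,q15,q18}
  U46: {q8,q12,q35}
  U56: {q7,q24,q29}
  U123: {q1}
  U126: {q32}
  U134: {q19}
  U145: {q3}
  U156: {q24}
  U235: {q26}
  U245: {q18}
  U246: {q8}
  U346: {q35}
  U356: {q29}
C dims 6,15,10; δ0: rk 5, SNF 1^5; δ1: rk 10, SNF 1^9·2
Ȟ^0: (6−5)−0=1 ⇒ Z
Ȟ^1: (15−10)−5=0 ⇒ 0
Ȟ^2: (10−0)−10=0 plus torsion [2] ⇒ Z/2

Ȟ^0 = Z; Ȟ^1 = 0; Ȟ^2 = Z/2


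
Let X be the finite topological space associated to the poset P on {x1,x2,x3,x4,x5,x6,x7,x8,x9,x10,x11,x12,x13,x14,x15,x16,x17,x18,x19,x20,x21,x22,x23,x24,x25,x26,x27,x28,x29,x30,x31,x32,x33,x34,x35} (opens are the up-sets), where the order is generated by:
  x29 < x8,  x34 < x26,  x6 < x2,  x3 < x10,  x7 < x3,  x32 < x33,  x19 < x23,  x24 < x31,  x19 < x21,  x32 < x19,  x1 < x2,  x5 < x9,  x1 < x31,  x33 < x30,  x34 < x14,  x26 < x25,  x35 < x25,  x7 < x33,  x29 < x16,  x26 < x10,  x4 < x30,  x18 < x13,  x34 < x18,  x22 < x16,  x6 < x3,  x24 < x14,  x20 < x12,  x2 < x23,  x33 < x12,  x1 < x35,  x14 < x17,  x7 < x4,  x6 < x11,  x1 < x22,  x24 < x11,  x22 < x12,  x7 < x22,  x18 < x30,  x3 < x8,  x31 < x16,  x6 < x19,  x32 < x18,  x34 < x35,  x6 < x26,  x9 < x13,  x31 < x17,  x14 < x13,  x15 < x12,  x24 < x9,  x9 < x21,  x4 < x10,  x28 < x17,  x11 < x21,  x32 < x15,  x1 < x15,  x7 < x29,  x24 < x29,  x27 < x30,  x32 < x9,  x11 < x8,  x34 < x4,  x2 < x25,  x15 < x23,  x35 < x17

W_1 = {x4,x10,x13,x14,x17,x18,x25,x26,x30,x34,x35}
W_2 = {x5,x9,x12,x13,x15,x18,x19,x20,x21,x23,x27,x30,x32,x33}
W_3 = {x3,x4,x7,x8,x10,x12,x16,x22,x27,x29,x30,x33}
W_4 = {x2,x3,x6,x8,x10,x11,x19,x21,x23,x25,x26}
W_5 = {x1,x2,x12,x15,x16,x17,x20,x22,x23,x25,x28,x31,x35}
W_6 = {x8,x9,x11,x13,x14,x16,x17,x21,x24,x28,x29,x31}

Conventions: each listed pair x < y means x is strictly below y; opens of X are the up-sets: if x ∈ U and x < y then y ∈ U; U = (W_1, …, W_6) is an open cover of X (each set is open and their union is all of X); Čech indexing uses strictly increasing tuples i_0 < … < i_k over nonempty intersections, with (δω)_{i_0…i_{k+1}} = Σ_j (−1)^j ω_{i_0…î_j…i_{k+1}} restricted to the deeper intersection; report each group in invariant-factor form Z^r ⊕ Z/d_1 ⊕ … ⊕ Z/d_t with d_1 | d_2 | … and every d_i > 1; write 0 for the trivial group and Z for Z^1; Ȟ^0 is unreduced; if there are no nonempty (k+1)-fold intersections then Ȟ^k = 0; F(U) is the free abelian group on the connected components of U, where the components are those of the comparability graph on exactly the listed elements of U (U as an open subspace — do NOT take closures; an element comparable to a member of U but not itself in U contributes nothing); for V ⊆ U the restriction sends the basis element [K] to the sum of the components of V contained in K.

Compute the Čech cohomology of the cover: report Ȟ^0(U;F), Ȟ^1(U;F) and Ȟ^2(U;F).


Ȟ^0(U;F) ≅ Z; Ȟ^1(U;F) ≅ 0; Ȟ^2(U;F) ≅ Z/2

cover nerve:
  W12={x13,x18,x30} W13={x4,x10,x30} W14={x10,x25,x26} W15={x17,x25,x35} W16={x13,x14,x17} W23={x12,x27,x30,x33} W24={x19,x21,x23} W25={x12,x15,x20,x23} W26={x9,x13,x21} W34={x3,x8,x10} W35={x12,x16,x22} W36={x8,x16,x29} W45={x2,x23,x25} W46={x8,x11,x21} W56={x16,x17,x28,x31}
  W123={x30} W126={x13} W134={x10} W145={x25} W156={x17} W235={x12} W245={x23} W246={x21} W346={x8} W356={x16}
components per intersection:
  W1: {x4,x10,x13,x14,x17,x18,x25,x26,x30,x34,x35}
  W2: {x5,x9,x12,x13,x15,x18,x19,x20,x21,x23,x27,x30,x32,x33}
  W3: {x3,x4,x7,x8,x10,x12,x16,x22,x27,x29,x30,x33}
  W4: {x2,x3,x6,x8,x10,x11,x19,x21,x23,x25,x26}
  W5: {x1,x2,x12,x15,x16,x17,x20,x22,x23,x25,x28,x31,x35}
  W6: {x8,x9,x11,x13,x14,x16,x17,x21,x24,x28,x29,x31}
  W12: {x13,x18,x30}
  W13: {x4,x10,x30}
  W14: {x10,x25,x26}
  W15: {x17,x25,x35}
  W16: {x13,x14,x17}
  W23: {x12,x27,x30,x33}
  W24: {x19,x21,x23}
  W25: {x12,x15,x20,x23}
  W26: {x9,x13,x21}
  W34: {x3,x8,x10}
  W35: {x12,x16,x22}
  W36: {x8,x16,x29}
  W45: {x2,x23,x25}
  W46: {x8,x11,x21}
  W56: {x16,x17,x28,x31}
  W123: {x30}
  W126: {x13}
  W134: {x10}
  W145: {x25}
  W156: {x17}
  W235: {x12}
  W245: {x23}
  W246: {x21}
  W346: {x8}
  W356: {x16}
C dims 6,15,10; δ0: rk 5, SNF 1^5; δ1: rk 10, SNF 1^9·2
Ȟ^0: (6−5)−0=1 ⇒ Z
Ȟ^1: (15−10)−5=0 ⇒ 0
Ȟ^2: (10−0)−10=0 plus torsion [2] ⇒ Z/2


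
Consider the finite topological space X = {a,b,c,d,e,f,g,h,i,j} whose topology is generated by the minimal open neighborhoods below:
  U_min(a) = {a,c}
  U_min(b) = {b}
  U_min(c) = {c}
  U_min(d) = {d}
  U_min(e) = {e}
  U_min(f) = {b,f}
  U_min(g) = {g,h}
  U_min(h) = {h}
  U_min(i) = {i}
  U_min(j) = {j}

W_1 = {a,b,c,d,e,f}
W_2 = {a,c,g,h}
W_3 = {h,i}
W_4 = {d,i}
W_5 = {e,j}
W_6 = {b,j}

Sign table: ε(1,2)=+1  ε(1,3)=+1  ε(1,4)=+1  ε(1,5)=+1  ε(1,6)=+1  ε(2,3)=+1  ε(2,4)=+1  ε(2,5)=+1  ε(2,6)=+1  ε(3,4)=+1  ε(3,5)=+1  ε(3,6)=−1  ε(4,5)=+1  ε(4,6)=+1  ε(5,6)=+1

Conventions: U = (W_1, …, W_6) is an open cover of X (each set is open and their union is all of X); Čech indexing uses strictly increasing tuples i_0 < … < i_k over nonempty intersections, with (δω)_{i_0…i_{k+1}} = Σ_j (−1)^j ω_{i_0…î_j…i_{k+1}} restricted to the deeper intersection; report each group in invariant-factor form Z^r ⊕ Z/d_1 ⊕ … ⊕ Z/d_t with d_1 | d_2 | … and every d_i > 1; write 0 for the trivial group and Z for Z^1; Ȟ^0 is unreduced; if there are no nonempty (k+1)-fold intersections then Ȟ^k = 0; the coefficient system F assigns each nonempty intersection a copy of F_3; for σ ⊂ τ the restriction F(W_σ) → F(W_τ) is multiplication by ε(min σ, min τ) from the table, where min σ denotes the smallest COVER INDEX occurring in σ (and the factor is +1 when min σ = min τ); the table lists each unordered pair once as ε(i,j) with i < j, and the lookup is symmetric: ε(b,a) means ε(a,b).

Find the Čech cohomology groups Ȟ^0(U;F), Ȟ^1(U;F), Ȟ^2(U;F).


intersection data:
  W12={a,c} W14={d} W15={e} W16={b} W23={h} W34={i} W56={j}
C dims 6,7; δ0: rk_F3 5
Ȟ^0 = (6 − 5) − 0 = 1, so Ȟ^0 ≅ Z/3
Ȟ^1 = (7 − 0) − 5 = 2, so Ȟ^1 ≅ Z/3 ⊕ Z/3
Ȟ^2 = (0 − 0) − 0 = 0, so Ȟ^2 ≅ 0

Ȟ^0 ≅ Z/3; Ȟ^1 ≅ Z/3 ⊕ Z/3; Ȟ^2 ≅ 0


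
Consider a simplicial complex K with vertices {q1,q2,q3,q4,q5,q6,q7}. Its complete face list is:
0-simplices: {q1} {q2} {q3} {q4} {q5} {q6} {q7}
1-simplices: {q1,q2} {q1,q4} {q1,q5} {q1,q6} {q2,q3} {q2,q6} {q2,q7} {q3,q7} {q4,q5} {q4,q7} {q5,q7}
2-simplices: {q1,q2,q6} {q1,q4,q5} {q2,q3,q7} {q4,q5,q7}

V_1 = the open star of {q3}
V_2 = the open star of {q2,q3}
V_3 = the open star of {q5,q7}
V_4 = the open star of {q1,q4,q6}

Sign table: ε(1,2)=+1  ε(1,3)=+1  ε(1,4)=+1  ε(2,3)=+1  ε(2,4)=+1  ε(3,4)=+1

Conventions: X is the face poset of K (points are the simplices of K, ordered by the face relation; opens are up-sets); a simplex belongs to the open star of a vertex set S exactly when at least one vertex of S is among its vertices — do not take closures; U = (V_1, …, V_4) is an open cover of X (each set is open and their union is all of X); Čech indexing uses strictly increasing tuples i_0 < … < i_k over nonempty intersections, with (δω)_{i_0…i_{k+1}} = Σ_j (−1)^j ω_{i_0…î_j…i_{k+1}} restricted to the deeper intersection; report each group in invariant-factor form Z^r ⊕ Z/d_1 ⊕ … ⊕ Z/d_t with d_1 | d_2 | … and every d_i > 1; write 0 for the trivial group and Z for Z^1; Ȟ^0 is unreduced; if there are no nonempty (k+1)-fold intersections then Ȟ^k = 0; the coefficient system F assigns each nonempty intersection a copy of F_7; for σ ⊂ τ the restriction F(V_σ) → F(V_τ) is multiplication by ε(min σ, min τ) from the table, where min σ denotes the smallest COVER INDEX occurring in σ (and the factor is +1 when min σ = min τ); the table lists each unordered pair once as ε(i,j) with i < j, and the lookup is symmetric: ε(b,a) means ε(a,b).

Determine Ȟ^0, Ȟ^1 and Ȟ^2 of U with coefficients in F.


Ȟ^0 ≅ Z/7, Ȟ^1 ≅ Z/7, Ȟ^2 ≅ 0

cover nerve:
  V1={{q3},{q2,q3},{q3,q7},{q2,q3,q7}} V2={{q2},{q3},{q1,q2},{q2,q3},{q2,q6},{q2,q7},{q3,q7},{q1,q2,q6},{q2,q3,q7}} V3={{q5},{q7},{q1,q5},{q2,q7},{q3,q7},{q4,q5},{q4,q7},{q5,q7},{q1,q4,q5},{q2,q3,q7},{q4,q5,q7}} V4={{q1},{q4},{q6},{q1,q2},{q1,q4},{q1,q5},{q1,q6},{q2,q6},{q4,q5},{q4,q7},{q1,q2,q6},{q1,q4,q5},{q4,q5,q7}}
  V12={{q3},{q2,q3},{q3,q7},{q2,q3,q7}} V13={{q3,q7},{q2,q3,q7}} V23={{q2,q7},{q3,q7},{q2,q3,q7}} V24={{q1,q2},{q2,q6},{q1,q2,q6}} V34={{q1,q5},{q4,q5},{q4,q7},{q1,q4,q5},{q4,q5,q7}}
  V123={{q3,q7},{q2,q3,q7}}
C dims 4,5,1; δ0: rk_F7 3; δ1: rk_F7 1
Ȟ^0: (4−3)−0=1 ⇒ Z/7
Ȟ^1: (5−1)−3=1 ⇒ Z/7
Ȟ^2: (1−0)−1=0 ⇒ 0


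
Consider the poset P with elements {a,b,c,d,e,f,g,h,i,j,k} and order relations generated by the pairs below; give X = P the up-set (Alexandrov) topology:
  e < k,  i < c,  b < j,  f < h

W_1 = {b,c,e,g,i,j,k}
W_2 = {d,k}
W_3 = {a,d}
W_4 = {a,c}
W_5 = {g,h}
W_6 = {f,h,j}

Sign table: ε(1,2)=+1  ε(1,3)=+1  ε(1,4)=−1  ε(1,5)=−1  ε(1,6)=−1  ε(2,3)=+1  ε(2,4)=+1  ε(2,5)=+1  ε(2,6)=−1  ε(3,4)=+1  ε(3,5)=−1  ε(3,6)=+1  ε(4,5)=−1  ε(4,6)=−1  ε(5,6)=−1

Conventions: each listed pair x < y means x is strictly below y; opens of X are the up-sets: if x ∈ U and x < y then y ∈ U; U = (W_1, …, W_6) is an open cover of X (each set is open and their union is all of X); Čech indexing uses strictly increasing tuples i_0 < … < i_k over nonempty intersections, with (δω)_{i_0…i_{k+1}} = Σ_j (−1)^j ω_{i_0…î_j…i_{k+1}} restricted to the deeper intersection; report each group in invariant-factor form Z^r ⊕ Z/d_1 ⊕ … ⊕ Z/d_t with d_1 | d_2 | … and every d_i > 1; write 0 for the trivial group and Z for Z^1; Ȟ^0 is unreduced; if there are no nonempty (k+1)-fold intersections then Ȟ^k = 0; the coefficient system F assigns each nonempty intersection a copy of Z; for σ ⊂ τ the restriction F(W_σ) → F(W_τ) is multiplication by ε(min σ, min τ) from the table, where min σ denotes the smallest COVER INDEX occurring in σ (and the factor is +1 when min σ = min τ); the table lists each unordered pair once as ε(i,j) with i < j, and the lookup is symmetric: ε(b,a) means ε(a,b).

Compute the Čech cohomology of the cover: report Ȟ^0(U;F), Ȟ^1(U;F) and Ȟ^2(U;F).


nonempty intersections:
  W12={k} W14={c} W15={g} W16={j} W23={d} W34={a} W56={h}
C dims 6,7; δ0: rk 6, SNF 1^5·2
Ȟ^0: (6−6)−0=0 ⇒ 0
Ȟ^1: (7−0)−6=1 plus torsion [2] ⇒ Z ⊕ Z/2
Ȟ^2: (0−0)−0=0 ⇒ 0

Ȟ^0(U;F) ≅ 0; Ȟ^1(U;F) ≅ Z ⊕ Z/2; Ȟ^2(U;F) ≅ 0


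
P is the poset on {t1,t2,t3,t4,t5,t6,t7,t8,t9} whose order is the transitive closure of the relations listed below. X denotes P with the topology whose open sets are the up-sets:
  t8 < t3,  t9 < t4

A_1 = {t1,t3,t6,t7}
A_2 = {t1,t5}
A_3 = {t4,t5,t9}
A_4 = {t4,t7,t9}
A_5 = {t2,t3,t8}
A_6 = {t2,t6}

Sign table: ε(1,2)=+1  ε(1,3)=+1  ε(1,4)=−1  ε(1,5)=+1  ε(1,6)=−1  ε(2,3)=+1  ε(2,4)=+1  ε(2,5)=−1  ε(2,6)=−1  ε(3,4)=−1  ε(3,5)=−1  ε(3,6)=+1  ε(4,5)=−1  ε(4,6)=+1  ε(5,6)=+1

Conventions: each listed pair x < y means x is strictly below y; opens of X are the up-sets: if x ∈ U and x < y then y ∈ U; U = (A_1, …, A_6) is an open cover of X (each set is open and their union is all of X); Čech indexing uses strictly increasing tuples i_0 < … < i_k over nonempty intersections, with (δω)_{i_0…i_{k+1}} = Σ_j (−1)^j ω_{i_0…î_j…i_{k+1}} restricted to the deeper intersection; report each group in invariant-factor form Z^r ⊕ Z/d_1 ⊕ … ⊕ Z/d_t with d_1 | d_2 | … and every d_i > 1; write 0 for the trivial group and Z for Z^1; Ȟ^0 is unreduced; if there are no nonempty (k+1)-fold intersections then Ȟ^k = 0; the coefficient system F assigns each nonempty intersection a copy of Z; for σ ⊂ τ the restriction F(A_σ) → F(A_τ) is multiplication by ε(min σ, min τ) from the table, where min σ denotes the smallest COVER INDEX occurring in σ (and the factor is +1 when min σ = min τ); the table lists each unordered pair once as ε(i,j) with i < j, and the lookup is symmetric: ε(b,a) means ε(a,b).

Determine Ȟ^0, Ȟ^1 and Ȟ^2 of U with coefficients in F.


Ȟ^0 = 0,  Ȟ^1 = Z ⊕ Z/2,  Ȟ^2 = 0

nerve of the cover:
  A12={t1} A14={t7} A15={t3} A16={t6} A23={t5} A34={t4,t9} A56={t2}
C dims 6,7; δ0: rk 6, SNF 1^5·2
Ȟ^0 = (6 − 6) − 0 = 0, so Ȟ^0 ≅ 0
Ȟ^1 = (7 − 0) − 6 = 1 plus torsion [2], so Ȟ^1 ≅ Z ⊕ Z/2
Ȟ^2 = (0 − 0) − 0 = 0, so Ȟ^2 ≅ 0


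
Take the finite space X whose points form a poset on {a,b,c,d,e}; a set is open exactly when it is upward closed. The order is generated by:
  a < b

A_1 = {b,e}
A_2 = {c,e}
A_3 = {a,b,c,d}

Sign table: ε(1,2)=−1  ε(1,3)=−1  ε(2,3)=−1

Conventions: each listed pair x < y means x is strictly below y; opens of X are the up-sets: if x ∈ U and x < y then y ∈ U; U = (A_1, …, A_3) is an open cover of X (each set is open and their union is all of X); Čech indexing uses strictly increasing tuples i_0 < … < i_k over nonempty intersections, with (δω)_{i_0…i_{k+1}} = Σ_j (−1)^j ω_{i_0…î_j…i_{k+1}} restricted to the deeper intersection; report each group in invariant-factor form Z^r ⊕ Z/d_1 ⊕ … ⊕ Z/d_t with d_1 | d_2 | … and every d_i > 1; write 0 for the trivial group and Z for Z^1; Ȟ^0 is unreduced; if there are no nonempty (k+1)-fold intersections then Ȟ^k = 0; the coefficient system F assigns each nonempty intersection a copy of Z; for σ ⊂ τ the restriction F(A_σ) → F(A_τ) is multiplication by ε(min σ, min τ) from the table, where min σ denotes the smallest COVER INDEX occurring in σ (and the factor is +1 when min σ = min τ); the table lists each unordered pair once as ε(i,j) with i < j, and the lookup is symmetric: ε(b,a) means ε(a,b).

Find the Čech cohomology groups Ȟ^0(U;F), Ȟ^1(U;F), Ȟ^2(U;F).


intersection data:
  A12={e} A13={b} A23={c}
C dims 3,3; δ0: rk 3, SNF 1^2·2
Ȟ^0 = (3 − 3) − 0 = 0, so Ȟ^0 ≅ 0
Ȟ^1 = (3 − 0) − 3 = 0 plus torsion [2], so Ȟ^1 ≅ Z/2
Ȟ^2 = (0 − 0) − 0 = 0, so Ȟ^2 ≅ 0

Ȟ^0(U;F) ≅ 0,  Ȟ^1(U;F) ≅ Z/2,  Ȟ^2(U;F) ≅ 0


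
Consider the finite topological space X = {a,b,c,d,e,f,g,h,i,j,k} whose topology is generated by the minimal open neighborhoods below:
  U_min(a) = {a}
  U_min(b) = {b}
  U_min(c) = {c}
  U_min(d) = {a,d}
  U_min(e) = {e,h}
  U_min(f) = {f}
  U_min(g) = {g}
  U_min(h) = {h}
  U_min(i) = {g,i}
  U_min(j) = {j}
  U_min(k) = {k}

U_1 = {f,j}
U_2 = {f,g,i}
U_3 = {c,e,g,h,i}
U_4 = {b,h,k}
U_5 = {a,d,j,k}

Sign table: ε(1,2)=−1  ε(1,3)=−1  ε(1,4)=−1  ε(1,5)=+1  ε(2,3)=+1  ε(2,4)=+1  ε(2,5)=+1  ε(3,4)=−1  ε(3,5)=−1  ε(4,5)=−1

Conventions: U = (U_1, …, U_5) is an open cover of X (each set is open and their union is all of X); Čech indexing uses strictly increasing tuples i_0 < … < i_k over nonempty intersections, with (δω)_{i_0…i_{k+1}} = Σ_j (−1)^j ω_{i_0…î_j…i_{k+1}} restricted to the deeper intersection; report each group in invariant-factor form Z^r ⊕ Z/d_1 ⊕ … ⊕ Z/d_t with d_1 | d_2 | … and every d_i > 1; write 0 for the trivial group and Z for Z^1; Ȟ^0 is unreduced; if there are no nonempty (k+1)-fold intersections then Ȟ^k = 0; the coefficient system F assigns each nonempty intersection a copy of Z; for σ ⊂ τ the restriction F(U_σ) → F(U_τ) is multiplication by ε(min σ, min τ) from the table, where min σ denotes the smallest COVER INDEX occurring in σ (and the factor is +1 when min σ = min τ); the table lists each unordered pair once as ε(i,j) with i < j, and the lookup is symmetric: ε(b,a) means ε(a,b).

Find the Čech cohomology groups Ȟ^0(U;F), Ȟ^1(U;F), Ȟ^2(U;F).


Ȟ^0 ≅ 0, Ȟ^1 ≅ Z/2, Ȟ^2 ≅ 0

nonempty intersections:
  U12={f} U15={j} U23={g,i} U34={h} U45={k}
C dims 5,5; δ0: rk 5, SNF 1^4·2
Ȟ^0: (5−5)−0=0 ⇒ 0
Ȟ^1: (5−0)−5=0 plus torsion [2] ⇒ Z/2
Ȟ^2: (0−0)−0=0 ⇒ 0


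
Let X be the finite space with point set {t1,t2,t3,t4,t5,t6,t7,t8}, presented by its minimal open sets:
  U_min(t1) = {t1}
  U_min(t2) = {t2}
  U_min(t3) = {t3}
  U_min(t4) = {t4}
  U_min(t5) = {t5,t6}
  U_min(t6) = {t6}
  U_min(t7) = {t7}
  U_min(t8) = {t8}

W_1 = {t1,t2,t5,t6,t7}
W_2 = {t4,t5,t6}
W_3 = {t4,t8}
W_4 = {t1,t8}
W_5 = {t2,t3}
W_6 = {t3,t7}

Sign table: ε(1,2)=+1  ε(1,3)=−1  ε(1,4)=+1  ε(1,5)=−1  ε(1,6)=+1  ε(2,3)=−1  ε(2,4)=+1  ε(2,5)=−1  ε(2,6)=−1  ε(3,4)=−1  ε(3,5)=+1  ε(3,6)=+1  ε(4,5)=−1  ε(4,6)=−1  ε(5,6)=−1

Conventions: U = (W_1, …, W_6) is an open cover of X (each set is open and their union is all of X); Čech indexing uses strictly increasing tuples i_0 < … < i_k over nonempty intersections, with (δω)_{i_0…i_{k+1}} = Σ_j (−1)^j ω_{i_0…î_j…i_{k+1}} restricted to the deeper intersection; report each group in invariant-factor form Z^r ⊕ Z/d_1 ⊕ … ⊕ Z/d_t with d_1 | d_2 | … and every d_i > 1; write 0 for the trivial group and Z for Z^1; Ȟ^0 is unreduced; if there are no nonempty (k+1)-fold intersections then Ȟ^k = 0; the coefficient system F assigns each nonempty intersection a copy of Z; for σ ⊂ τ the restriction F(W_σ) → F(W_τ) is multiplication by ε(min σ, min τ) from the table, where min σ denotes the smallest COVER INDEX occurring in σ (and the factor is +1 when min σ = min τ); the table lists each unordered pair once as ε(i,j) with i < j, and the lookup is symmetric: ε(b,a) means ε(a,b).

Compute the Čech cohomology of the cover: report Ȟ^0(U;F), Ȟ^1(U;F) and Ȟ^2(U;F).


Ȟ^0 = Z,  Ȟ^1 = Z^2,  Ȟ^2 = 0

nonempty overlaps:
  W12={t5,t6} W14={t1} W15={t2} W16={t7} W23={t4} W34={t8} W56={t3}
C dims 6,7; δ0: rk 5, SNF 1^5
degree 0: 6−5−0 = 1 → Ȟ^0 ≅ Z
degree 1: 7−0−5 = 2 → Ȟ^1 ≅ Z^2
degree 2: 0−0−0 = 0 → Ȟ^2 ≅ 0


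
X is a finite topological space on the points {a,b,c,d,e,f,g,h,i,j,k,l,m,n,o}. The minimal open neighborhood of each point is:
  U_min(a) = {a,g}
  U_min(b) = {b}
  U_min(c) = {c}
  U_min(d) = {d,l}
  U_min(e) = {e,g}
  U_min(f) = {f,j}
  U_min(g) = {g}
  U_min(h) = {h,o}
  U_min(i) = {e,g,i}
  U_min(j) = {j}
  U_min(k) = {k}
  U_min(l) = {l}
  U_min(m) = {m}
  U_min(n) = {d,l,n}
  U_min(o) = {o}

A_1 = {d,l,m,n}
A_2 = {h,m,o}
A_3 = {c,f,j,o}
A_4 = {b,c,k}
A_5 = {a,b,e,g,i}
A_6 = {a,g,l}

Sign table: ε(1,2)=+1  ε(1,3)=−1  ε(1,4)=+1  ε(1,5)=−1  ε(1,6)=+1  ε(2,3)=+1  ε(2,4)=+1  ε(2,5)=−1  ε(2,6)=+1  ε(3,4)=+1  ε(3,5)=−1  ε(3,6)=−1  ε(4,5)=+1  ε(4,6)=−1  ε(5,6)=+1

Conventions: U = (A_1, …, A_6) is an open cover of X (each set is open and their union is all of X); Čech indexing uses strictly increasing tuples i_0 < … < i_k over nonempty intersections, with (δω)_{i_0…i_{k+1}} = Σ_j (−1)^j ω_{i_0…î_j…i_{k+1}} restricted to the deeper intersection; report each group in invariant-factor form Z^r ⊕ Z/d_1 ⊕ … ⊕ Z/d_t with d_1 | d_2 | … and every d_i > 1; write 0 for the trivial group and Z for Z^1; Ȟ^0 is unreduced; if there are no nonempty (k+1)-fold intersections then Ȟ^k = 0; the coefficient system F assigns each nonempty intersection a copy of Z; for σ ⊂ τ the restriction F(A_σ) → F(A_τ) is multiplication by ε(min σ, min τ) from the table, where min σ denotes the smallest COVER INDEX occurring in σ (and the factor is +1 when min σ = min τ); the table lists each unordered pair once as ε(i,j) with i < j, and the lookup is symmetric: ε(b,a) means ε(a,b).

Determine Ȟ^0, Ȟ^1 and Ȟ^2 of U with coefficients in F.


intersection data:
  A12={m} A16={l} A23={o} A34={c} A45={b} A56={a,g}
C dims 6,6; δ0: rk 5, SNF 1^5
Ȟ^0 = (6 − 5) − 0 = 1, so Ȟ^0 ≅ Z
Ȟ^1 = (6 − 0) − 5 = 1, so Ȟ^1 ≅ Z
Ȟ^2 = (0 − 0) − 0 = 0, so Ȟ^2 ≅ 0

Ȟ^0 ≅ Z, Ȟ^1 ≅ Z and Ȟ^2 ≅ 0


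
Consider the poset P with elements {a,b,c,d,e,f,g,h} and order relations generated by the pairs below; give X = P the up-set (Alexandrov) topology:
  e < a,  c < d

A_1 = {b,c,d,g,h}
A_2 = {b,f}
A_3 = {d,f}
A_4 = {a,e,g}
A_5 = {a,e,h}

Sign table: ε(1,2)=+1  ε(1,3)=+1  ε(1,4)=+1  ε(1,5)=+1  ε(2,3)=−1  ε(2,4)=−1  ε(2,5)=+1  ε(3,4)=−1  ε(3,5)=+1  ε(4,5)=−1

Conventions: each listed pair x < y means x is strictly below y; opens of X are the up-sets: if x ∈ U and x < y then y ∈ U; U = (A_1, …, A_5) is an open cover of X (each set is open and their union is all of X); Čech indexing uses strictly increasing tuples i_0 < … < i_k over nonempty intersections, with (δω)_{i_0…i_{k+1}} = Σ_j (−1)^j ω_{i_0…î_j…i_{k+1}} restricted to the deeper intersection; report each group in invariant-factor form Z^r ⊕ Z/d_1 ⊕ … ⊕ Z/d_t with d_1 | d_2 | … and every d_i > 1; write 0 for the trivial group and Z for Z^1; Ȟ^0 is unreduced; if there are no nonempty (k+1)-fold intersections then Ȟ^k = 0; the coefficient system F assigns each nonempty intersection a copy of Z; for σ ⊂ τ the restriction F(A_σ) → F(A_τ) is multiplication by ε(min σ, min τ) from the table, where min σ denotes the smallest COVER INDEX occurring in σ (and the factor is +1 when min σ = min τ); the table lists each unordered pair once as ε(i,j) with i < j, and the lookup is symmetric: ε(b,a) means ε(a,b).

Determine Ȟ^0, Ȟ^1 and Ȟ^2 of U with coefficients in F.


nonempty overlaps:
  A12={b} A13={d} A14={g} A15={h} A23={f} A45={a,e}
C dims 5,6; δ0: rk 5, SNF 1^4·2
degree 0: 5−5−0 = 0 → Ȟ^0 ≅ 0
degree 1: 6−0−5 = 1 plus torsion [2] → Ȟ^1 ≅ Z ⊕ Z/2
degree 2: 0−0−0 = 0 → Ȟ^2 ≅ 0

Ȟ^0 = 0,  Ȟ^1 = Z ⊕ Z/2,  Ȟ^2 = 0


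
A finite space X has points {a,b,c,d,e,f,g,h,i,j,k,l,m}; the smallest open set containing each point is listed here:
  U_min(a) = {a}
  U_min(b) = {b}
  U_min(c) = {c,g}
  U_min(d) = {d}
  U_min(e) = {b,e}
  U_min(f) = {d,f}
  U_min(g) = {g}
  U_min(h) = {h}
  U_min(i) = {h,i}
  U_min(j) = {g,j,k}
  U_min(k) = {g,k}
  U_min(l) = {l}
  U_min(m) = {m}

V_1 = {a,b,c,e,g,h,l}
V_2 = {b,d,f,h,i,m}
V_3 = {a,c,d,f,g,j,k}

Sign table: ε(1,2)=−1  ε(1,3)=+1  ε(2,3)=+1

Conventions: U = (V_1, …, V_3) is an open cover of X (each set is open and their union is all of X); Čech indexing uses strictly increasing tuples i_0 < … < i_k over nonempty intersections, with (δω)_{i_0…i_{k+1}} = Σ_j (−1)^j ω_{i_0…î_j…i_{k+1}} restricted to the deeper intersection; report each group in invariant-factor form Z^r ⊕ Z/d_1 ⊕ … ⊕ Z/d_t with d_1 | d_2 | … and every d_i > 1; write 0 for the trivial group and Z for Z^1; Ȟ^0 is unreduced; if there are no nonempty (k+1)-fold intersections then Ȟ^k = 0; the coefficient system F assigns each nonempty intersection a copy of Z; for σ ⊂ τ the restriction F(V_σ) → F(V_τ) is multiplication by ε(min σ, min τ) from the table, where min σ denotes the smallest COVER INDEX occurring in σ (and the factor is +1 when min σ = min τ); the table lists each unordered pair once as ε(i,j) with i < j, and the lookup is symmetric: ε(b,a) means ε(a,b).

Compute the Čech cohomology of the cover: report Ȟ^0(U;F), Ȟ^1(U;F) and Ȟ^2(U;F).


cover nerve:
  V12={b,h} V13={a,c,g} V23={d,f}
C dims 3,3; δ0: rk 3, SNF 1^2·2
Ȟ^0: (3−3)−0=0 ⇒ 0
Ȟ^1: (3−0)−3=0 plus torsion [2] ⇒ Z/2
Ȟ^2: (0−0)−0=0 ⇒ 0

Ȟ^0 ≅ 0, Ȟ^1 ≅ Z/2 and Ȟ^2 ≅ 0


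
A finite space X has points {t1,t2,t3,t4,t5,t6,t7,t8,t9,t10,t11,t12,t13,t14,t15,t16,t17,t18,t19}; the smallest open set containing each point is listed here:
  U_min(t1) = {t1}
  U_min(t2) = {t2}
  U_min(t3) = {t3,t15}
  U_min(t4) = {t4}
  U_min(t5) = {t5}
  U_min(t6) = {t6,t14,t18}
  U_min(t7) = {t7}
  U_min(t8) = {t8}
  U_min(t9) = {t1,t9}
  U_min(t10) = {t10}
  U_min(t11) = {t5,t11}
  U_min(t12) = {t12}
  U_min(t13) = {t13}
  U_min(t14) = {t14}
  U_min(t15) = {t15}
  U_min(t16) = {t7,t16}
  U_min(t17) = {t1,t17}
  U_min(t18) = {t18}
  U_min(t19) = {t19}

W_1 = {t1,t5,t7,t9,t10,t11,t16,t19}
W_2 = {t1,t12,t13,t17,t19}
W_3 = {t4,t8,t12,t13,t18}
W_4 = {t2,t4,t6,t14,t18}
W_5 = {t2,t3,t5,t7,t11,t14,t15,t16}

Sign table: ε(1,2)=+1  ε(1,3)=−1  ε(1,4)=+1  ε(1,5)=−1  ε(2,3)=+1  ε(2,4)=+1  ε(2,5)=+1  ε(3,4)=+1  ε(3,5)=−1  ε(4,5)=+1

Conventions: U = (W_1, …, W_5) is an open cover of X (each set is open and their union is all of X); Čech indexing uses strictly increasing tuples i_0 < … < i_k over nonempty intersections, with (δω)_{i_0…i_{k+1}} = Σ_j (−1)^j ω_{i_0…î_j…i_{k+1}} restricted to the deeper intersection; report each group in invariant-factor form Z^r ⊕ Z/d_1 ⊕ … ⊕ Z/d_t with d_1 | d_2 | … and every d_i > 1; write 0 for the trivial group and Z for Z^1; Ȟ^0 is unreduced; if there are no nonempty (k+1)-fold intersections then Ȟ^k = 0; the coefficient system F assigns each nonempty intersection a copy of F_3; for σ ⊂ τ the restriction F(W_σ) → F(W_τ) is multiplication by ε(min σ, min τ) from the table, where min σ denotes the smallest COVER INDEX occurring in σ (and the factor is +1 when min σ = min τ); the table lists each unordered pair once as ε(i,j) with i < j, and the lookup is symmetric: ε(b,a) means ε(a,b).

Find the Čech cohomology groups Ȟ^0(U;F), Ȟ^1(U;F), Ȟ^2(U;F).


nonempty intersections:
  W12={t1,t19} W15={t5,t7,t11,t16} W23={t12,t13} W34={t4,t18} W45={t2,t14}
C dims 5,5; δ0: rk_F3 5
Ȟ^0: (5−5)−0=0 ⇒ 0
Ȟ^1: (5−0)−5=0 ⇒ 0
Ȟ^2: (0−0)−0=0 ⇒ 0

Ȟ^0(U;F) ≅ 0; Ȟ^1(U;F) ≅ 0; Ȟ^2(U;F) ≅ 0
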